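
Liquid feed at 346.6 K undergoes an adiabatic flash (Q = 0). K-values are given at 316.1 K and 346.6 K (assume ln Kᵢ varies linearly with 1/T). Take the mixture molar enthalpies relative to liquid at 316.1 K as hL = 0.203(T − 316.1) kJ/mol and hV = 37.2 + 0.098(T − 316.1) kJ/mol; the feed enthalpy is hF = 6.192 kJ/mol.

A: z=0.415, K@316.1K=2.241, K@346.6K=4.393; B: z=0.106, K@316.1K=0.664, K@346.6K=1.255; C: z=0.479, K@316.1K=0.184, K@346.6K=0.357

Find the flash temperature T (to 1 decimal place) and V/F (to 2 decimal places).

T = 318.6 K, V/F = 0.15

Adiabatic flash: solve Rachford–Rice at each trial T, then check hF = ψ·hV(T) + (1−ψ)·hL(T).
  T = 316.1 K: K = (2.241, 0.664, 0.184), RR gives ψ = 0.095, H_out = 3.542 kJ/mol
  T = 346.6 K: K = (4.393, 1.255, 0.357), RR gives ψ = 0.586, H_out = 26.130 kJ/mol
  T = 331.4 K: K = (3.190, 0.927, 0.261), RR gives ψ = 0.376, H_out = 16.485 kJ/mol
  T = 323.8 K: K = (2.688, 0.789, 0.220), RR gives ψ = 0.255, H_out = 10.834 kJ/mol
  T = 320.0 K: K = (2.460, 0.725, 0.202), RR gives ψ = 0.183, H_out = 7.511 kJ/mol
  T = 318.1 K: K = (2.351, 0.695, 0.193), RR gives ψ = 0.142, H_out = 5.663 kJ/mol
Linear interpolation between T = 318.1 (H_out = 5.663) and T = 320.0 (H_out = 7.511) on hF = 6.192 gives T ≈ 318.6 K, at which ψ = 0.15.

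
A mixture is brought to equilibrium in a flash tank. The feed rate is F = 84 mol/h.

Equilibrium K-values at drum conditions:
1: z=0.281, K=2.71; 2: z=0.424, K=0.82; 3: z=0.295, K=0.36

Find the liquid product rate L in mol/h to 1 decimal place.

L = 58.3 mol/h

Rachford–Rice: g(V/F) = Σ zᵢ(Kᵢ−1)/(1+V/F(Kᵢ−1)) = 0.
g(0) = ΣzᵢKᵢ − 1 = 0.215 and g(1) = 1 − Σzᵢ/Kᵢ = -0.440, so a root lies in (0, 1).
Iterate (Newton) starting at V/F = 0.5:
  V/F = 0.500: g = -0.1025, g' = -0.517 → V/F = 0.302
  V/F = 0.302: g = 0.0023, g' = -0.559 → V/F = 0.306
Converged at V/F = 0.306.
Then V = V/F·F = 0.3058·84 = 25.7 mol/h and L = F − V = 58.3 mol/h.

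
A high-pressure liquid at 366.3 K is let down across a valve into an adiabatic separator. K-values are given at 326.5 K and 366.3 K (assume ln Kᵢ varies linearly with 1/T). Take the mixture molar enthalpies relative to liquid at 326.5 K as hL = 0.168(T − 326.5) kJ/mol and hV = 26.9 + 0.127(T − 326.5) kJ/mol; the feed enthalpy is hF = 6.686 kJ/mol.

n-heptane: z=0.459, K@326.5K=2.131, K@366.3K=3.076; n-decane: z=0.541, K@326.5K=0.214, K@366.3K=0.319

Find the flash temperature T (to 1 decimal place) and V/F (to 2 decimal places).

T = 335.5 K, V/F = 0.20

Adiabatic flash: solve Rachford–Rice at each trial T, then check hF = ψ·hV(T) + (1−ψ)·hL(T).
  T = 326.5 K: K = (2.131, 0.214), RR gives ψ = 0.106, H_out = 2.841 kJ/mol
  T = 366.3 K: K = (3.076, 0.319), RR gives ψ = 0.413, H_out = 17.133 kJ/mol
  T = 346.4 K: K = (2.587, 0.264), RR gives ψ = 0.283, H_out = 10.727 kJ/mol
  T = 336.4 K: K = (2.354, 0.238), RR gives ψ = 0.203, H_out = 7.043 kJ/mol
  T = 331.4 K: K = (2.240, 0.226), RR gives ψ = 0.157, H_out = 5.008 kJ/mol
  T = 333.9 K: K = (2.297, 0.232), RR gives ψ = 0.181, H_out = 6.045 kJ/mol
  T = 335.1 K: K = (2.324, 0.235), RR gives ψ = 0.192, H_out = 6.529 kJ/mol
Linear interpolation between T = 335.1 (H_out = 6.529) and T = 336.4 (H_out = 7.043) on hF = 6.686 gives T ≈ 335.5 K, at which ψ = 0.20.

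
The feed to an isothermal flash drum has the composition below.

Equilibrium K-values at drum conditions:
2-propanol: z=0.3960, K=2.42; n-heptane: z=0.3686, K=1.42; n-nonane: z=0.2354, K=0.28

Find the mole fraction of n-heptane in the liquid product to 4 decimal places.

x_n-heptane = 0.2780

Material balance + equilibrium reduce to Σ zᵢ(Kᵢ−1)/(1+ψ(Kᵢ−1)) = 0.
Check two-phase: ΣzᵢKᵢ = 1.5476 > 1 and Σzᵢ/Kᵢ = 1.2639 > 1, so g(0) = 0.5476 > 0 and g(1) = -0.2639 < 0.
Newton–Raphson from ψ = 0.5:
  ψ = 0.5000: g = 0.19196, g' = -0.6154 → ψ = 0.8119
  ψ = 0.8119: g = -0.03136, g' = -0.9156 → ψ = 0.7777
  ψ = 0.7777: g = -0.00121, g' = -0.8474 → ψ = 0.7762
Converged at ψ = 0.7762.
Compositions from xᵢ = zᵢ/(1+ψ(Kᵢ−1)), yᵢ = Kᵢxᵢ:
  2-propanol: x = 0.1884, y = 0.4559
  n-heptane: x = 0.2780, y = 0.3947
  n-nonane: x = 0.5337, y = 0.1494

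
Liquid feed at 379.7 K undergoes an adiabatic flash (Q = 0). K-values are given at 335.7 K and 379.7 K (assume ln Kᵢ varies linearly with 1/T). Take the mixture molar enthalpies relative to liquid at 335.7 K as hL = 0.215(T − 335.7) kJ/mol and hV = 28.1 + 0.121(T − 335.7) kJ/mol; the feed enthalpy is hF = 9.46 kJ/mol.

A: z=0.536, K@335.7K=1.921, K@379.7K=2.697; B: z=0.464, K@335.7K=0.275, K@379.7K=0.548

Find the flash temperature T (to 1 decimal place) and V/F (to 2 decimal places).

Adiabatic flash: solve Rachford–Rice at each trial T, then check hF = ψ·hV(T) + (1−ψ)·hL(T).
  T = 335.7 K: K = (1.921, 0.275), RR gives ψ = 0.236, H_out = 6.618 kJ/mol
  T = 379.7 K: K = (2.697, 0.548), RR gives ψ = 0.912, H_out = 31.325 kJ/mol
  T = 357.7 K: K = (2.300, 0.397), RR gives ψ = 0.531, H_out = 18.560 kJ/mol
  T = 346.7 K: K = (2.108, 0.332), RR gives ψ = 0.384, H_out = 12.753 kJ/mol
  T = 341.2 K: K = (2.014, 0.303), RR gives ψ = 0.311, H_out = 9.761 kJ/mol
  T = 338.4 K: K = (1.966, 0.288), RR gives ψ = 0.273, H_out = 8.184 kJ/mol
  T = 339.8 K: K = (1.990, 0.295), RR gives ψ = 0.292, H_out = 8.978 kJ/mol
Linear interpolation between T = 339.8 (H_out = 8.978) and T = 341.2 (H_out = 9.761) on hF = 9.46 gives T ≈ 340.7 K, at which ψ = 0.30.

T = 340.7 K, V/F = 0.30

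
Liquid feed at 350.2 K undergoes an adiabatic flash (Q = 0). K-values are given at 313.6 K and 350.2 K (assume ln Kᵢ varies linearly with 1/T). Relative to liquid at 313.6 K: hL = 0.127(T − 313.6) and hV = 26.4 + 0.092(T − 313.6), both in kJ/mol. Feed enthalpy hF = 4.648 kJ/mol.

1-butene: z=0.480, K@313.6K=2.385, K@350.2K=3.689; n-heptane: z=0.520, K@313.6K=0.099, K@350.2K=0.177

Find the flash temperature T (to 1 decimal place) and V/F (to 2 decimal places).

Adiabatic flash: solve Rachford–Rice at each trial T, then check hF = ψ·hV(T) + (1−ψ)·hL(T).
  T = 313.6 K: K = (2.385, 0.099), RR gives ψ = 0.157, H_out = 4.152 kJ/mol
  T = 350.2 K: K = (3.689, 0.177), RR gives ψ = 0.390, H_out = 14.441 kJ/mol
  T = 331.9 K: K = (3.002, 0.135), RR gives ψ = 0.295, H_out = 9.920 kJ/mol
  T = 322.8 K: K = (2.686, 0.116), RR gives ψ = 0.235, H_out = 7.286 kJ/mol
  T = 318.2 K: K = (2.533, 0.107), RR gives ψ = 0.199, H_out = 5.794 kJ/mol
  T = 315.9 K: K = (2.459, 0.103), RR gives ψ = 0.179, H_out = 4.994 kJ/mol
  T = 314.8 K: K = (2.423, 0.101), RR gives ψ = 0.169, H_out = 4.597 kJ/mol
Linear interpolation between T = 314.8 (H_out = 4.597) and T = 315.9 (H_out = 4.994) on hF = 4.648 gives T ≈ 314.9 K, at which ψ = 0.17.

T = 314.9 K, V/F = 0.17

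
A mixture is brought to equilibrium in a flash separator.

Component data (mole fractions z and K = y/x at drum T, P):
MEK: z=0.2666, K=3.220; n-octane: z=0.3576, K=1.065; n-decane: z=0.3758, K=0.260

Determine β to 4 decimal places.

Let β = V/F and solve Σ zᵢ(Kᵢ−1)/(1+β(Kᵢ−1)) = 0.
g(0) = ΣzᵢKᵢ − 1 = 0.3370 and g(1) = 1 − Σzᵢ/Kᵢ = -0.8640, so a root lies in (0, 1).
Newton iteration, β⁰ = 0.41:
  β = 0.4100: g = -0.06673, g' = -0.7856 → β = 0.3251
  β = 0.3251: g = 0.00037, g' = -0.8015 → β = 0.3255
Converged at β = 0.3255.

β = 0.3255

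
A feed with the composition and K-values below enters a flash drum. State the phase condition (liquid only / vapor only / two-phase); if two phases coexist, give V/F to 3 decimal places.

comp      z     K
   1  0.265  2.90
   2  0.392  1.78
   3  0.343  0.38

ΣzᵢKᵢ = 1.597; Σzᵢ/Kᵢ = 1.214.
Both exceed 1, so a two-phase solution exists.
Rachford–Rice: g(ψ) = Σ zᵢ(Kᵢ−1)/(1+ψ(Kᵢ−1)) = 0.
Newton–Raphson from ψ = 0.5:
  ψ = 0.500: g = 0.1700, g' = -0.652 → ψ = 0.761
  ψ = 0.761: g = -0.0047, g' = -0.726 → ψ = 0.754
Converged at ψ = 0.754.

two-phase, V/F = 0.754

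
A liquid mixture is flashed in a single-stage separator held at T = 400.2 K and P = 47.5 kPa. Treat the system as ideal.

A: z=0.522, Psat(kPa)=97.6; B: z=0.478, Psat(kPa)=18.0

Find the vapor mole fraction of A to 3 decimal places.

Raoult's law: Kᵢ = Pᵢˢᵃᵗ/P = Pᵢˢᵃᵗ/47.5.
  K_A = 97.6/47.5 = 2.05474, K_B = 18.0/47.5 = 0.37895
Binary case is linear: z₁(K₁−1)(1+β(K₂−1)) + z₂(K₂−1)(1+β(K₁−1)) = 0
⇒ β = [z₁(K₁−1)+z₂(K₂−1)] / [−(K₁−1)(K₂−1)] = 0.2537/0.6550 = 0.387
Compositions from xᵢ = zᵢ/(1+β(Kᵢ−1)), yᵢ = Kᵢxᵢ:
  A: x = 0.371, y = 0.761
  B: x = 0.629, y = 0.239

y_A = 0.761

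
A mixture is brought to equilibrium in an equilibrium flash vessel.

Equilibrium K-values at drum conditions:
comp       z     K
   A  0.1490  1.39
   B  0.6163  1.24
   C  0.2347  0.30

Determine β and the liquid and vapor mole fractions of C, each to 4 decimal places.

Rachford–Rice: g(β) = Σ zᵢ(Kᵢ−1)/(1+β(Kᵢ−1)) = 0.
g(0) = ΣzᵢKᵢ − 1 = 0.0417 and g(1) = 1 − Σzᵢ/Kᵢ = -0.3865, so a root lies in (0, 1).
Iterate (Newton) starting at β = 0.5:
  β = 0.5000: g = -0.07206, g' = -0.3164 → β = 0.2722
  β = 0.2722: g = -0.01159, g' = -0.2253 → β = 0.2208
  β = 0.2208: g = -0.00035, g' = -0.2121 → β = 0.2191
Converged at β = 0.2191.
Compositions from xᵢ = zᵢ/(1+β(Kᵢ−1)), yᵢ = Kᵢxᵢ:
  A: x = 0.1373, y = 0.1908
  B: x = 0.5855, y = 0.7260
  C: x = 0.2772, y = 0.0832

β = 0.2191, x_C = 0.2772, y_C = 0.0832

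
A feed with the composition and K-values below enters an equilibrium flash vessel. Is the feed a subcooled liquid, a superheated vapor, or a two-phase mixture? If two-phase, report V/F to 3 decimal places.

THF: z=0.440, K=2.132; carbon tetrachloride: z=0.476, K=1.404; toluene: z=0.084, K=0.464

superheated vapor

ΣzᵢKᵢ = 1.645; Σzᵢ/Kᵢ = 0.726.
Since Σzᵢ/Kᵢ < 1 the mixture is above its dew point — single vapor phase.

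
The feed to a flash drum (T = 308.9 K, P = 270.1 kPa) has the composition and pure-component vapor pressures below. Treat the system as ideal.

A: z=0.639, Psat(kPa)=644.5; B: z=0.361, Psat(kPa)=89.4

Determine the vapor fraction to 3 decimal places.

Raoult's law: Kᵢ = Pᵢˢᵃᵗ/P = Pᵢˢᵃᵗ/270.1.
  K_A = 644.5/270.1 = 2.38615, K_B = 89.4/270.1 = 0.33099
Binary case is linear: z₁(K₁−1)(1+ψ(K₂−1)) + z₂(K₂−1)(1+ψ(K₁−1)) = 0
⇒ ψ = [z₁(K₁−1)+z₂(K₂−1)] / [−(K₁−1)(K₂−1)] = 0.6442/0.9274 = 0.695

ψ = 0.695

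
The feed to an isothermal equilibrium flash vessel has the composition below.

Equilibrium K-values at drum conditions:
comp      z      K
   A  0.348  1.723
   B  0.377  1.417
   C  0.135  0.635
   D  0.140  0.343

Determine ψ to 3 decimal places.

ψ = 0.832

Material balance + equilibrium reduce to Σ zᵢ(Kᵢ−1)/(1+ψ(Kᵢ−1)) = 0.
g(0) = ΣzᵢKᵢ − 1 = 0.268 and g(1) = 1 − Σzᵢ/Kᵢ = -0.089, so a root lies in (0, 1).
Iterate (Newton) starting at ψ = 0.4:
  ψ = 0.400: g = 0.1474, g' = -0.293 → ψ = 0.902
  ψ = 0.902: g = -0.0329, g' = -0.506 → ψ = 0.837
  ψ = 0.837: g = -0.0022, g' = -0.442 → ψ = 0.832
Converged at ψ = 0.832.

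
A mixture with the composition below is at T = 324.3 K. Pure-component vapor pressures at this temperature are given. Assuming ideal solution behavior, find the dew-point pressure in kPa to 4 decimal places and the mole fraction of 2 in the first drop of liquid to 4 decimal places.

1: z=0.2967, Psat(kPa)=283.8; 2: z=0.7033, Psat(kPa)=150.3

Pdew = 174.6797 kPa, x_2 = 0.8174

At the dew point ψ → 1, so Σzᵢ/Kᵢ = 1 with Kᵢ = Pᵢˢᵃᵗ/P ⇒ 1/P = Σzᵢ/Pᵢˢᵃᵗ.
1/P = 0.2967/283.8 + 0.7033/150.3 = 0.0057248 ⇒ P = 174.6797 kPa
xᵢ = zᵢP/Pᵢˢᵃᵗ ⇒ x_2 = 0.7033·174.6797/150.3 = 0.8174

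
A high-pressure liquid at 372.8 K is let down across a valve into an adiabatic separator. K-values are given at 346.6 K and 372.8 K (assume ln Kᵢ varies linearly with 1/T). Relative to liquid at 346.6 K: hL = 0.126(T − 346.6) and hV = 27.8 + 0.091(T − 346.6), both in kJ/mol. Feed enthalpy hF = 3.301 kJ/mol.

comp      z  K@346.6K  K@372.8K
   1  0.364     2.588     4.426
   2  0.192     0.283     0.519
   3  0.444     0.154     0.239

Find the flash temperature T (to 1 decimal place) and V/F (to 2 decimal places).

T = 350.0 K, V/F = 0.10

Adiabatic flash: solve Rachford–Rice at each trial T, then check hF = ψ·hV(T) + (1−ψ)·hL(T).
  T = 346.6 K: K = (2.588, 0.283, 0.154), RR gives ψ = 0.050, H_out = 1.402 kJ/mol
  T = 372.8 K: K = (4.426, 0.519, 0.239), RR gives ψ = 0.347, H_out = 12.625 kJ/mol
  T = 359.7 K: K = (3.418, 0.388, 0.193), RR gives ψ = 0.222, H_out = 7.726 kJ/mol
  T = 353.1 K: K = (2.979, 0.332, 0.173), RR gives ψ = 0.145, H_out = 4.822 kJ/mol
  T = 349.9 K: K = (2.781, 0.307, 0.163), RR gives ψ = 0.102, H_out = 3.226 kJ/mol
  T = 351.5 K: K = (2.879, 0.319, 0.168), RR gives ψ = 0.124, H_out = 4.043 kJ/mol
Linear interpolation between T = 349.9 (H_out = 3.226) and T = 351.5 (H_out = 4.043) on hF = 3.301 gives T ≈ 350.0 K, at which ψ = 0.10.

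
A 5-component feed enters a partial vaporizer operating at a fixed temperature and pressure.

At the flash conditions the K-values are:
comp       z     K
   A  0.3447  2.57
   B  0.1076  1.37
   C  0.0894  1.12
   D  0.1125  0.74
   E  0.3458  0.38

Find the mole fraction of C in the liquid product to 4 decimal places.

x_C = 0.0843

Newton–Raphson from ψ = 0.6:
  ψ = 0.6000: g = -0.05479, g' = -0.5840 → ψ = 0.5062
  ψ = 0.5062: g = -0.00095, g' = -0.5678 → ψ = 0.5045
Converged at ψ = 0.5045.
Compositions from xᵢ = zᵢ/(1+ψ(Kᵢ−1)), yᵢ = Kᵢxᵢ:
  A: x = 0.1923, y = 0.4943
  B: x = 0.0907, y = 0.1242
  C: x = 0.0843, y = 0.0944
  D: x = 0.1295, y = 0.0958
  E: x = 0.5032, y = 0.1912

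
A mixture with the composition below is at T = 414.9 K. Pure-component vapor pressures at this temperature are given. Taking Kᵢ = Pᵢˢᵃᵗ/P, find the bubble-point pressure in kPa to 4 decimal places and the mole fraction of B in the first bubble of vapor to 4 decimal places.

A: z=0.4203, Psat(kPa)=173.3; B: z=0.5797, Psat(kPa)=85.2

At the bubble point ψ → 0, so ΣzᵢKᵢ = 1 with Kᵢ = Pᵢˢᵃᵗ/P ⇒ P = ΣzᵢPᵢˢᵃᵗ.
P = 0.4203·173.3 + 0.5797·85.2 = 122.2284 kPa
yᵢ = zᵢPᵢˢᵃᵗ/P ⇒ y_B = 0.5797·85.2/122.2284 = 0.4041

Pbub = 122.2284 kPa, y_B = 0.4041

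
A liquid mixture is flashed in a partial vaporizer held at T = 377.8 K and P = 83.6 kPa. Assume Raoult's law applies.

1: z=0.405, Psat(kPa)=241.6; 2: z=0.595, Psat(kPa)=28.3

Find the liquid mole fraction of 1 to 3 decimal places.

Raoult's law: Kᵢ = Pᵢˢᵃᵗ/P = Pᵢˢᵃᵗ/83.6.
  K_1 = 241.6/83.6 = 2.88995, K_2 = 28.3/83.6 = 0.33852
Material balance + equilibrium reduce to Σ zᵢ(Kᵢ−1)/(1+ψ(Kᵢ−1)) = 0.
Check two-phase: ΣzᵢKᵢ = 1.372 > 1 and Σzᵢ/Kᵢ = 1.898 > 1, so g(0) = 0.372 > 0 and g(1) = -0.898 < 0.
Binary case is linear: z₁(K₁−1)(1+ψ(K₂−1)) + z₂(K₂−1)(1+ψ(K₁−1)) = 0
⇒ ψ = [z₁(K₁−1)+z₂(K₂−1)] / [−(K₁−1)(K₂−1)] = 0.3718/1.2502 = 0.297
Compositions from xᵢ = zᵢ/(1+ψ(Kᵢ−1)), yᵢ = Kᵢxᵢ:
  1: x = 0.259, y = 0.749
  2: x = 0.741, y = 0.251

x_1 = 0.259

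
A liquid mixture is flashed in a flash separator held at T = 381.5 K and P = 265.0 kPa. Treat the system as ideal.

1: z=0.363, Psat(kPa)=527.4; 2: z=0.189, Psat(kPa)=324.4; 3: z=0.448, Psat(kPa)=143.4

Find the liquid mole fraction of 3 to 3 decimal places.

x_3 = 0.594

Raoult's law: Kᵢ = Pᵢˢᵃᵗ/P = Pᵢˢᵃᵗ/265.0.
  K_1 = 527.4/265.0 = 1.99019, K_2 = 324.4/265.0 = 1.22415, K_3 = 143.4/265.0 = 0.54113
Material balance + equilibrium reduce to Σ zᵢ(Kᵢ−1)/(1+V/F(Kᵢ−1)) = 0.
Feasibility: ΣzᵢKᵢ = 1.196, Σzᵢ/Kᵢ = 1.165 — both > 1, two phases present.
Newton–Raphson from V/F = 0.5:
  V/F = 0.500: g = 0.0117, g' = -0.326 → V/F = 0.536
Converged at V/F = 0.536.
Compositions from xᵢ = zᵢ/(1+V/F(Kᵢ−1)), yᵢ = Kᵢxᵢ:
  1: x = 0.237, y = 0.472
  2: x = 0.169, y = 0.207
  3: x = 0.594, y = 0.322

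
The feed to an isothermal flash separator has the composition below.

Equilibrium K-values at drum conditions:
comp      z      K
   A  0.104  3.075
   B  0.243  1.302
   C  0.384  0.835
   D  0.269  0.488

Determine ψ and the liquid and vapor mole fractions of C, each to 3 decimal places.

Let ψ = V/F and solve Σ zᵢ(Kᵢ−1)/(1+ψ(Kᵢ−1)) = 0.
g(0) = ΣzᵢKᵢ − 1 = 0.088 and g(1) = 1 − Σzᵢ/Kᵢ = -0.232, so a root lies in (0, 1).
Iterate (Newton) starting at ψ = 0.36:
  ψ = 0.360: g = -0.0465, g' = -0.283 → ψ = 0.195
  ψ = 0.195: g = 0.0043, g' = -0.345 → ψ = 0.208
Converged at ψ = 0.208.
Compositions from xᵢ = zᵢ/(1+ψ(Kᵢ−1)), yᵢ = Kᵢxᵢ:
  A: x = 0.073, y = 0.223
  B: x = 0.229, y = 0.298
  C: x = 0.398, y = 0.332
  D: x = 0.301, y = 0.147

ψ = 0.208, x_C = 0.398, y_C = 0.332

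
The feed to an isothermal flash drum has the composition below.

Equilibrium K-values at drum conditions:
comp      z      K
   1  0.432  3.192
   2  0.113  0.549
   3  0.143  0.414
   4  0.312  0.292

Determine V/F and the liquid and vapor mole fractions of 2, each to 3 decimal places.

V/F = 0.425, x_2 = 0.140, y_2 = 0.077

Iterate (Newton) starting at V/F = 0.58:
  V/F = 0.580: g = -0.1539, g' = -1.007 → V/F = 0.427
  V/F = 0.427: g = -0.0026, g' = -0.998 → V/F = 0.425
Converged at V/F = 0.425.
Compositions from xᵢ = zᵢ/(1+V/F(Kᵢ−1)), yᵢ = Kᵢxᵢ:
  1: x = 0.224, y = 0.714
  2: x = 0.140, y = 0.077
  3: x = 0.190, y = 0.079
  4: x = 0.446, y = 0.130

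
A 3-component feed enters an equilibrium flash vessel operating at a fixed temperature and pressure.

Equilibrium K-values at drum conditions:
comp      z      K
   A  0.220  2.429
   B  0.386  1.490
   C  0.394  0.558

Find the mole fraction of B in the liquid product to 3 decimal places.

Let ψ = V/F and solve Σ zᵢ(Kᵢ−1)/(1+ψ(Kᵢ−1)) = 0.
g(0) = ΣzᵢKᵢ − 1 = 0.329 and g(1) = 1 − Σzᵢ/Kᵢ = -0.056, so a root lies in (0, 1).
Newton–Raphson from ψ = 0.5:
  ψ = 0.500: g = 0.1117, g' = -0.339 → ψ = 0.829
  ψ = 0.829: g = 0.0035, g' = -0.333 → ψ = 0.840
Converged at ψ = 0.840.
Compositions from xᵢ = zᵢ/(1+ψ(Kᵢ−1)), yᵢ = Kᵢxᵢ:
  A: x = 0.100, y = 0.243
  B: x = 0.273, y = 0.407
  C: x = 0.627, y = 0.350

x_B = 0.273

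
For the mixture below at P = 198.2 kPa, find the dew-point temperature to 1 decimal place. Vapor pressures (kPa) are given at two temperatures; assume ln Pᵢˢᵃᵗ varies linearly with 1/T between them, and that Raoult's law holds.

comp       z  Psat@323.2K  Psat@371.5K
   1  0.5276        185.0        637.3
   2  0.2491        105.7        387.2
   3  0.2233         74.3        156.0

T = 343.8 K

Dew-point temperature: Σzᵢ·P/Pᵢˢᵃᵗ(T) = 1. Interpolate ln Pᵢˢᵃᵗ = aᵢ + bᵢ/T.
  T = 323.2 K: ΣzᵢP/Pᵢˢᵃᵗ = 1.6280
  T = 371.5 K: ΣzᵢP/Pᵢˢᵃᵗ = 0.5753
  T = 347.4 K: ΣzᵢP/Pᵢˢᵃᵗ = 0.9246
  T = 335.3 K: ΣzᵢP/Pᵢˢᵃᵗ = 1.2116
  T = 341.4 K: ΣzᵢP/Pᵢˢᵃᵗ = 1.0541
  T = 344.4 K: ΣzᵢP/Pᵢˢᵃᵗ = 0.9866
  T = 342.9 K: ΣzᵢP/Pᵢˢᵃᵗ = 1.0196
Interpolating between 342.9 K and 344.4 K gives T ≈ 343.8 K.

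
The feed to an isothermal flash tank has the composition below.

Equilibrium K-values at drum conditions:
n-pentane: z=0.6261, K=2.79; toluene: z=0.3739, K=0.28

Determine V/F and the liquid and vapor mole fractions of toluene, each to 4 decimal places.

Binary case is linear: z₁(K₁−1)(1+V/F(K₂−1)) + z₂(K₂−1)(1+V/F(K₁−1)) = 0
⇒ V/F = [z₁(K₁−1)+z₂(K₂−1)] / [−(K₁−1)(K₂−1)] = 0.85151/1.28880 = 0.6607
Compositions from xᵢ = zᵢ/(1+V/F(Kᵢ−1)), yᵢ = Kᵢxᵢ:
  n-pentane: x = 0.2869, y = 0.8003
  toluene: x = 0.7131, y = 0.1997

V/F = 0.6607, x_toluene = 0.7131, y_toluene = 0.1997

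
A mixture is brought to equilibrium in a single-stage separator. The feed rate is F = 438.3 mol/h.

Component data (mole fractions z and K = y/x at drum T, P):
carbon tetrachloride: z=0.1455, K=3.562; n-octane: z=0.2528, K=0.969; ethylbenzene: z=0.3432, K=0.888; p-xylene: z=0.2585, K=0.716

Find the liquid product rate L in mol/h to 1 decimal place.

Let ψ = V/F and solve Σ zᵢ(Kᵢ−1)/(1+ψ(Kᵢ−1)) = 0.
g(0) = ΣzᵢKᵢ − 1 = 0.2531 and g(1) = 1 − Σzᵢ/Kᵢ = -0.0493, so a root lies in (0, 1).
Iterate (Newton) starting at ψ = 0.5:
  ψ = 0.5000: g = 0.02918, g' = -0.2170 → ψ = 0.6345
  ψ = 0.6345: g = 0.00305, g' = -0.1748 → ψ = 0.6520
  ψ = 0.6520: g = 0.00004, g' = -0.1706 → ψ = 0.6522
Converged at ψ = 0.6522.
Then V = ψ·F = 0.6522·438.3 = 285.8 mol/h and L = F − V = 152.5 mol/h.

L = 152.5 mol/h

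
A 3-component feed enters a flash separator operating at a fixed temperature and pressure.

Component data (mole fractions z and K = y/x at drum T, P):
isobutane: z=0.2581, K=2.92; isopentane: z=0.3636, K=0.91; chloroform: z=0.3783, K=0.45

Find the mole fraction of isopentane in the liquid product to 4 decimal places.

x_isopentane = 0.3758

Material balance + equilibrium reduce to Σ zᵢ(Kᵢ−1)/(1+ψ(Kᵢ−1)) = 0.
g(0) = ΣzᵢKᵢ − 1 = 0.2548 and g(1) = 1 − Σzᵢ/Kᵢ = -0.3286, so a root lies in (0, 1).
Newton–Raphson from ψ = 0.5:
  ψ = 0.5000: g = -0.06842, g' = -0.4686 → ψ = 0.3540
  ψ = 0.3540: g = 0.00286, g' = -0.5168 → ψ = 0.3595
Converged at ψ = 0.3595.
Compositions from xᵢ = zᵢ/(1+ψ(Kᵢ−1)), yᵢ = Kᵢxᵢ:
  isobutane: x = 0.1527, y = 0.4459
  isopentane: x = 0.3758, y = 0.3419
  chloroform: x = 0.4715, y = 0.2122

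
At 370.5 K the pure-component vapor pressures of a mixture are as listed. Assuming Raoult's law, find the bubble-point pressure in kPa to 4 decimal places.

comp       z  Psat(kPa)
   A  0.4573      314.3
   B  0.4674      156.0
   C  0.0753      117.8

At the bubble point ψ → 0, so ΣzᵢKᵢ = 1 with Kᵢ = Pᵢˢᵃᵗ/P ⇒ P = ΣzᵢPᵢˢᵃᵗ.
P = 0.4573·314.3 + 0.4674·156.0 + 0.0753·117.8 = 225.5141 kPa

Pbub = 225.5141 kPa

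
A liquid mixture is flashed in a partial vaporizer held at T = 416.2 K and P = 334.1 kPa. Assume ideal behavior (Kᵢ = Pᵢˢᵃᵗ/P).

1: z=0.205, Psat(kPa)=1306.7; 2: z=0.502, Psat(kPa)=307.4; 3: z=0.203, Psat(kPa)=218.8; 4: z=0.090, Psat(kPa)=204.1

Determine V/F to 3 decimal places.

V/F = 0.753

Raoult's law: Kᵢ = Pᵢˢᵃᵗ/P = Pᵢˢᵃᵗ/334.1.
  K_1 = 1306.7/334.1 = 3.91110, K_2 = 307.4/334.1 = 0.92008, K_3 = 218.8/334.1 = 0.65489, K_4 = 204.1/334.1 = 0.61089
Iterate (Newton) starting at V/F = 0.5:
  V/F = 0.500: g = 0.0731, g' = -0.348 → V/F = 0.710
  V/F = 0.710: g = 0.0108, g' = -0.257 → V/F = 0.752
  V/F = 0.752: g = 0.0002, g' = -0.246 → V/F = 0.753
Converged at V/F = 0.753.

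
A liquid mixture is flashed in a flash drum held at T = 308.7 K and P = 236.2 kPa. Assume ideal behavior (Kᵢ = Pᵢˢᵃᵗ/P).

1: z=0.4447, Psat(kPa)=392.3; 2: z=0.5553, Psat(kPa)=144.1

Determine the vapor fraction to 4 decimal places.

ψ = 0.3002

Raoult's law: Kᵢ = Pᵢˢᵃᵗ/P = Pᵢˢᵃᵗ/236.2.
  K_1 = 392.3/236.2 = 1.660881, K_2 = 144.1/236.2 = 0.610076
Rachford–Rice: g(ψ) = Σ zᵢ(Kᵢ−1)/(1+ψ(Kᵢ−1)) = 0.
Feasibility: ΣzᵢKᵢ = 1.0774, Σzᵢ/Kᵢ = 1.1780 — both > 1, two phases present.
Newton iteration, ψ⁰ = 0.5:
  ψ = 0.5000: g = -0.04806, g' = -0.2400 → ψ = 0.2997
  ψ = 0.2997: g = 0.00012, g' = -0.2436 → ψ = 0.3002
Converged at ψ = 0.3002.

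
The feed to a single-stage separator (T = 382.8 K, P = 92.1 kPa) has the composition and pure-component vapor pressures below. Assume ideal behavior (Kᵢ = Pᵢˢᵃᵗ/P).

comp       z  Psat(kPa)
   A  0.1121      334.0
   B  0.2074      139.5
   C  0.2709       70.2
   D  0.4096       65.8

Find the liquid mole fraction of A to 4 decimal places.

Raoult's law: Kᵢ = Pᵢˢᵃᵗ/P = Pᵢˢᵃᵗ/92.1.
  K_A = 334.0/92.1 = 3.626493, K_B = 139.5/92.1 = 1.514658, K_C = 70.2/92.1 = 0.762215, K_D = 65.8/92.1 = 0.714441
Rachford–Rice: g(β) = Σ zᵢ(Kᵢ−1)/(1+β(Kᵢ−1)) = 0.
g(0) = ΣzᵢKᵢ − 1 = 0.2198 and g(1) = 1 − Σzᵢ/Kᵢ = -0.0966, so a root lies in (0, 1).
Newton–Raphson from β = 0.69:
  β = 0.6900: g = -0.03926, g' = -0.2014 → β = 0.4951
  β = 0.4951: g = 0.00383, g' = -0.2460 → β = 0.5106
  β = 0.5106: g = 0.00004, g' = -0.2412 → β = 0.5108
Converged at β = 0.5108.
Compositions from xᵢ = zᵢ/(1+β(Kᵢ−1)), yᵢ = Kᵢxᵢ:
  A: x = 0.0479, y = 0.1736
  B: x = 0.1642, y = 0.2487
  C: x = 0.3084, y = 0.2350
  D: x = 0.4795, y = 0.3426

x_A = 0.0479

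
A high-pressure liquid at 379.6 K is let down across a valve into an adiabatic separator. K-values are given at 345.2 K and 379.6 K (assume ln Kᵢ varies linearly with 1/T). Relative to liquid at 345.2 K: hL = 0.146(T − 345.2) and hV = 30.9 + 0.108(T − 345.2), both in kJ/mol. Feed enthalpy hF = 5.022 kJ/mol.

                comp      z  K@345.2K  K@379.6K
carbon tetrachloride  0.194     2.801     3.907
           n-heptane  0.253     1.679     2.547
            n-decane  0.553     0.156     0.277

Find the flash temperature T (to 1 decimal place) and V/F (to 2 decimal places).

T = 352.8 K, V/F = 0.13

Adiabatic flash: solve Rachford–Rice at each trial T, then check hF = ψ·hV(T) + (1−ψ)·hL(T).
  T = 345.2 K: K = (2.801, 1.679, 0.156), RR gives ψ = 0.049, H_out = 1.527 kJ/mol
  T = 379.6 K: K = (3.907, 2.547, 0.277), RR gives ψ = 0.348, H_out = 15.334 kJ/mol
  T = 362.4 K: K = (3.334, 2.089, 0.211), RR gives ψ = 0.214, H_out = 8.989 kJ/mol
  T = 353.8 K: K = (3.063, 1.878, 0.182), RR gives ψ = 0.138, H_out = 5.463 kJ/mol
  T = 349.5 K: K = (2.930, 1.777, 0.169), RR gives ψ = 0.095, H_out = 3.557 kJ/mol
  T = 351.6 K: K = (2.995, 1.826, 0.175), RR gives ψ = 0.116, H_out = 4.502 kJ/mol
Linear interpolation between T = 351.6 (H_out = 4.502) and T = 353.8 (H_out = 5.463) on hF = 5.022 gives T ≈ 352.8 K, at which ψ = 0.13.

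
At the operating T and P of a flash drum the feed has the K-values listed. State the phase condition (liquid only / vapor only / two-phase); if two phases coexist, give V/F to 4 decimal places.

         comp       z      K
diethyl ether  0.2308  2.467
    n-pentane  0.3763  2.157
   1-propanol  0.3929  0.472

ΣzᵢKᵢ = 1.5665; Σzᵢ/Kᵢ = 1.1004.
Both exceed 1, so a two-phase solution exists.
Material balance + equilibrium reduce to Σ zᵢ(Kᵢ−1)/(1+ψ(Kᵢ−1)) = 0.
Iterate (Newton) starting at ψ = 0.35:
  ψ = 0.3500: g = 0.27913, g' = -0.6369 → ψ = 0.7883
  ψ = 0.7883: g = 0.02937, g' = -0.5660 → ψ = 0.8402
  ψ = 0.8402: g = -0.00041, g' = -0.5830 → ψ = 0.8394
Converged at ψ = 0.8394.

two-phase, V/F = 0.8394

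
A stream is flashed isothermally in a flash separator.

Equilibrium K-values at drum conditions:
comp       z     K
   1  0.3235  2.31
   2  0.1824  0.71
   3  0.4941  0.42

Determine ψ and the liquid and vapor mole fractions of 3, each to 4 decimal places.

ψ = 0.1255, x_3 = 0.5329, y_3 = 0.2238

Material balance + equilibrium reduce to Σ zᵢ(Kᵢ−1)/(1+ψ(Kᵢ−1)) = 0.
Feasibility: ΣzᵢKᵢ = 1.0843, Σzᵢ/Kᵢ = 1.5734 — both > 1, two phases present.
Iterate (Newton) starting at ψ = 0.35:
  ψ = 0.3500: g = -0.12788, g' = -0.5416 → ψ = 0.1139
  ψ = 0.1139: g = 0.00721, g' = -0.6273 → ψ = 0.1254
  ψ = 0.1254: g = 0.00005, g' = -0.6194 → ψ = 0.1255
Converged at ψ = 0.1255.
Compositions from xᵢ = zᵢ/(1+ψ(Kᵢ−1)), yᵢ = Kᵢxᵢ:
  1: x = 0.2778, y = 0.6418
  2: x = 0.1893, y = 0.1344
  3: x = 0.5329, y = 0.2238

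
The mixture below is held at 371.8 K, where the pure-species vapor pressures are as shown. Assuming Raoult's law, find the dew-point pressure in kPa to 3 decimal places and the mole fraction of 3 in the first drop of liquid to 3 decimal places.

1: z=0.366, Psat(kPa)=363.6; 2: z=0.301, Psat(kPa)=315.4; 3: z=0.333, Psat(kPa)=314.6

At the dew point ψ → 1, so Σzᵢ/Kᵢ = 1 with Kᵢ = Pᵢˢᵃᵗ/P ⇒ 1/P = Σzᵢ/Pᵢˢᵃᵗ.
1/P = 0.366/363.6 + 0.301/315.4 + 0.333/314.6 = 0.003019 ⇒ P = 331.188 kPa
xᵢ = zᵢP/Pᵢˢᵃᵗ ⇒ x_3 = 0.333·331.188/314.6 = 0.351

Pdew = 331.188 kPa, x_3 = 0.351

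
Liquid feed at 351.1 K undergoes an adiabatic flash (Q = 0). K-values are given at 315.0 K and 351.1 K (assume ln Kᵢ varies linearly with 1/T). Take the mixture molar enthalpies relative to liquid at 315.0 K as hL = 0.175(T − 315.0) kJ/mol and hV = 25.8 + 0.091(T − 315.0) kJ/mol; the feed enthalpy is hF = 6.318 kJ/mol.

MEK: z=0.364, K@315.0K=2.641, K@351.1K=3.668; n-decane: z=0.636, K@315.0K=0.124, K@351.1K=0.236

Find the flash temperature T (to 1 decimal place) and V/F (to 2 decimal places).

T = 332.0 K, V/F = 0.14

Adiabatic flash: solve Rachford–Rice at each trial T, then check hF = ψ·hV(T) + (1−ψ)·hL(T).
  T = 315.0 K: K = (2.641, 0.124), RR gives ψ = 0.028, H_out = 0.721 kJ/mol
  T = 351.1 K: K = (3.668, 0.236), RR gives ψ = 0.238, H_out = 11.738 kJ/mol
  T = 333.1 K: K = (3.142, 0.174), RR gives ψ = 0.144, H_out = 6.660 kJ/mol
  T = 324.1 K: K = (2.889, 0.148), RR gives ψ = 0.090, H_out = 3.856 kJ/mol
  T = 328.6 K: K = (3.014, 0.161), RR gives ψ = 0.118, H_out = 5.288 kJ/mol
  T = 330.9 K: K = (3.079, 0.168), RR gives ψ = 0.131, H_out = 5.996 kJ/mol
Linear interpolation between T = 330.9 (H_out = 5.996) and T = 333.1 (H_out = 6.660) on hF = 6.318 gives T ≈ 332.0 K, at which ψ = 0.14.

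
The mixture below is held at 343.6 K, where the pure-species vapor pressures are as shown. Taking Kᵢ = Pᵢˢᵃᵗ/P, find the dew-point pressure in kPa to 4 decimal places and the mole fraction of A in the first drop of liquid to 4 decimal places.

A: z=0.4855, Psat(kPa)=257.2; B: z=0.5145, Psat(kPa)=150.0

Pdew = 188.0535 kPa, x_A = 0.3550

At the dew point ψ → 1, so Σzᵢ/Kᵢ = 1 with Kᵢ = Pᵢˢᵃᵗ/P ⇒ 1/P = Σzᵢ/Pᵢˢᵃᵗ.
1/P = 0.4855/257.2 + 0.5145/150.0 = 0.0053176 ⇒ P = 188.0535 kPa
xᵢ = zᵢP/Pᵢˢᵃᵗ ⇒ x_A = 0.4855·188.0535/257.2 = 0.3550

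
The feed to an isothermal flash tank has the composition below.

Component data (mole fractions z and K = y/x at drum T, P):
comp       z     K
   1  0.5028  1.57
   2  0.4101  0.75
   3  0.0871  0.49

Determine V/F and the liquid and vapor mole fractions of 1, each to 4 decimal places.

V/F = 0.7648, x_1 = 0.3502, y_1 = 0.5497

Rachford–Rice: g(V/F) = Σ zᵢ(Kᵢ−1)/(1+V/F(Kᵢ−1)) = 0.
Check two-phase: ΣzᵢKᵢ = 1.1397 > 1 and Σzᵢ/Kᵢ = 1.0448 > 1, so g(0) = 0.1397 > 0 and g(1) = -0.0448 < 0.
Newton–Raphson from V/F = 0.57:
  V/F = 0.5700: g = 0.03413, g' = -0.1730 → V/F = 0.7673
  V/F = 0.7673: g = -0.00045, g' = -0.1795 → V/F = 0.7648
Converged at V/F = 0.7648.
Compositions from xᵢ = zᵢ/(1+V/F(Kᵢ−1)), yᵢ = Kᵢxᵢ:
  1: x = 0.3502, y = 0.5497
  2: x = 0.5070, y = 0.3803
  3: x = 0.1428, y = 0.0700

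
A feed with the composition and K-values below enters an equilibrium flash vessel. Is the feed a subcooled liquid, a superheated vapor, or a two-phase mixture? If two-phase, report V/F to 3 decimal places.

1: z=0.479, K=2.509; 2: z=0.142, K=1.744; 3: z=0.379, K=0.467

two-phase, V/F = 0.870

ΣzᵢKᵢ = 1.626; Σzᵢ/Kᵢ = 1.084.
Both exceed 1, so a two-phase solution exists.
Rachford–Rice: g(ψ) = Σ zᵢ(Kᵢ−1)/(1+ψ(Kᵢ−1)) = 0.
Newton iteration, ψ⁰ = 0.44:
  ψ = 0.440: g = 0.2501, g' = -0.622 → ψ = 0.842
  ψ = 0.842: g = 0.0169, g' = -0.596 → ψ = 0.870
Converged at ψ = 0.870.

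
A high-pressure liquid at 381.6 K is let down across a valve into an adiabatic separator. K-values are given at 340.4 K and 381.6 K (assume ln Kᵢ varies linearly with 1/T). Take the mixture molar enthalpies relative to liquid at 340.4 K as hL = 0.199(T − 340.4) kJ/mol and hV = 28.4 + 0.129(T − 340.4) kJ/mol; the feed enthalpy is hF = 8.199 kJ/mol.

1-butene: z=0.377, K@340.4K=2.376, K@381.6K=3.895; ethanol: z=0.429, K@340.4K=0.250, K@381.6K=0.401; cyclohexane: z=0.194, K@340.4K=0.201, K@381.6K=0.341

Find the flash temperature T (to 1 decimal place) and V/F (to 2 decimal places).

Adiabatic flash: solve Rachford–Rice at each trial T, then check hF = ψ·hV(T) + (1−ψ)·hL(T).
  T = 340.4 K: K = (2.376, 0.250, 0.201), RR gives ψ = 0.040, H_out = 1.132 kJ/mol
  T = 381.6 K: K = (3.895, 0.401, 0.341), RR gives ψ = 0.395, H_out = 18.271 kJ/mol
  T = 361.0 K: K = (3.085, 0.321, 0.266), RR gives ψ = 0.243, H_out = 10.639 kJ/mol
  T = 350.7 K: K = (2.718, 0.284, 0.232), RR gives ψ = 0.152, H_out = 6.266 kJ/mol
  T = 355.9 K: K = (2.900, 0.302, 0.249), RR gives ψ = 0.200, H_out = 8.544 kJ/mol
  T = 353.3 K: K = (2.808, 0.293, 0.240), RR gives ψ = 0.177, H_out = 7.426 kJ/mol
  T = 354.6 K: K = (2.854, 0.298, 0.245), RR gives ψ = 0.188, H_out = 7.990 kJ/mol
Linear interpolation between T = 354.6 (H_out = 7.990) and T = 355.9 (H_out = 8.544) on hF = 8.199 gives T ≈ 355.1 K, at which ψ = 0.19.

T = 355.1 K, V/F = 0.19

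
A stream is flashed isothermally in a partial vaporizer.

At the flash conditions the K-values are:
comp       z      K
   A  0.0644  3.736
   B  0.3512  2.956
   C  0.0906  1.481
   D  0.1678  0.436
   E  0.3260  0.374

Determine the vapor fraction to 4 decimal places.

Rachford–Rice: g(ψ) = Σ zᵢ(Kᵢ−1)/(1+ψ(Kᵢ−1)) = 0.
Feasibility: ΣzᵢKᵢ = 1.6080, Σzᵢ/Kᵢ = 1.4537 — both > 1, two phases present.
Iterate (Newton) starting at ψ = 0.5:
  ψ = 0.5000: g = 0.02797, g' = -0.8172 → ψ = 0.5342
  ψ = 0.5342: g = 0.00011, g' = -0.8119 → ψ = 0.5344
Converged at ψ = 0.5344.

ψ = 0.5344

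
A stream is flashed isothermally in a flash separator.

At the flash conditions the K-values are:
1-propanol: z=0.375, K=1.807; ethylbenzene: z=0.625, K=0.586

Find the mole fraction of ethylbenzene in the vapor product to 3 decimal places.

Material balance + equilibrium reduce to Σ zᵢ(Kᵢ−1)/(1+ψ(Kᵢ−1)) = 0.
Check two-phase: ΣzᵢKᵢ = 1.044 > 1 and Σzᵢ/Kᵢ = 1.274 > 1, so g(0) = 0.044 > 0 and g(1) = -0.274 < 0.
Binary case is linear: z₁(K₁−1)(1+ψ(K₂−1)) + z₂(K₂−1)(1+ψ(K₁−1)) = 0
⇒ ψ = [z₁(K₁−1)+z₂(K₂−1)] / [−(K₁−1)(K₂−1)] = 0.0439/0.3341 = 0.131
Compositions from xᵢ = zᵢ/(1+ψ(Kᵢ−1)), yᵢ = Kᵢxᵢ:
  1-propanol: x = 0.339, y = 0.613
  ethylbenzene: x = 0.661, y = 0.387

y_ethylbenzene = 0.387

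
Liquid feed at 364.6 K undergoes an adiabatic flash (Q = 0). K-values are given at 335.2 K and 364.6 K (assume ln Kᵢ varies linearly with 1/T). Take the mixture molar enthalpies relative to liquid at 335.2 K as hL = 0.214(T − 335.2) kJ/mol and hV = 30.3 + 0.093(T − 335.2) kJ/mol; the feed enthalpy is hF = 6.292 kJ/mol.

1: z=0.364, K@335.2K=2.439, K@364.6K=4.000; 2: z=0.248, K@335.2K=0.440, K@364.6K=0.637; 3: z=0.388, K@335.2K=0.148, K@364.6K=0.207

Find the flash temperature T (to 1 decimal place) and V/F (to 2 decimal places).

T = 343.0 K, V/F = 0.16

Adiabatic flash: solve Rachford–Rice at each trial T, then check hF = ψ·hV(T) + (1−ψ)·hL(T).
  T = 335.2 K: K = (2.439, 0.440, 0.148), RR gives ψ = 0.050, H_out = 1.529 kJ/mol
  T = 364.6 K: K = (4.000, 0.637, 0.207), RR gives ψ = 0.353, H_out = 15.728 kJ/mol
  T = 349.9 K: K = (3.156, 0.534, 0.176), RR gives ψ = 0.231, H_out = 9.723 kJ/mol
  T = 342.5 K: K = (2.780, 0.485, 0.162), RR gives ψ = 0.151, H_out = 5.999 kJ/mol
  T = 346.2 K: K = (2.964, 0.509, 0.169), RR gives ψ = 0.193, H_out = 7.941 kJ/mol
  T = 344.4 K: K = (2.873, 0.497, 0.165), RR gives ψ = 0.173, H_out = 7.018 kJ/mol
Linear interpolation between T = 342.5 (H_out = 5.999) and T = 344.4 (H_out = 7.018) on hF = 6.292 gives T ≈ 343.0 K, at which ψ = 0.16.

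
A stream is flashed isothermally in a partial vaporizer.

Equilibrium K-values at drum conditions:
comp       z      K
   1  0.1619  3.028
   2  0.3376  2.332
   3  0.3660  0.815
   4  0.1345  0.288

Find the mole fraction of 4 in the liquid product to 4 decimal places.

x_4 = 0.3485

Let ψ = V/F and solve Σ zᵢ(Kᵢ−1)/(1+ψ(Kᵢ−1)) = 0.
g(0) = ΣzᵢKᵢ − 1 = 0.6145 and g(1) = 1 − Σzᵢ/Kᵢ = -0.1143, so a root lies in (0, 1).
Newton–Raphson from ψ = 0.47:
  ψ = 0.4700: g = 0.22657, g' = -0.5701 → ψ = 0.8674
  ψ = 0.8674: g = -0.00344, g' = -0.7004 → ψ = 0.8625
Converged at ψ = 0.8625.
Compositions from xᵢ = zᵢ/(1+ψ(Kᵢ−1)), yᵢ = Kᵢxᵢ:
  1: x = 0.0589, y = 0.1783
  2: x = 0.1571, y = 0.3664
  3: x = 0.4355, y = 0.3549
  4: x = 0.3485, y = 0.1004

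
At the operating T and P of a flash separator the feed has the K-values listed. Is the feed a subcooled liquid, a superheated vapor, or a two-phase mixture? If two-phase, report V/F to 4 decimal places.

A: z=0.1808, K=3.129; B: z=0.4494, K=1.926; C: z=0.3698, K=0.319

ΣzᵢKᵢ = 1.5492; Σzᵢ/Kᵢ = 1.4504.
Both exceed 1, so a two-phase solution exists.
Material balance + equilibrium reduce to Σ zᵢ(Kᵢ−1)/(1+ψ(Kᵢ−1)) = 0.
Newton–Raphson from ψ = 0.5:
  ψ = 0.5000: g = 0.08904, g' = -0.7666 → ψ = 0.6161
  ψ = 0.6161: g = -0.00242, g' = -0.8187 → ψ = 0.6132
Converged at ψ = 0.6132.

two-phase, V/F = 0.6132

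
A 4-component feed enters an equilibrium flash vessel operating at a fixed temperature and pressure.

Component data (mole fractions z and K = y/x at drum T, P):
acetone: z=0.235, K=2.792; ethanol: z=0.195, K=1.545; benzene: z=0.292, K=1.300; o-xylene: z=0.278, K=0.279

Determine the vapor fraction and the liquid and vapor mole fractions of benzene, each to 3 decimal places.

ψ = 0.606, x_benzene = 0.247, y_benzene = 0.321

Newton–Raphson from ψ = 0.5:
  ψ = 0.500: g = 0.0684, g' = -0.619 → ψ = 0.610
  ψ = 0.610: g = -0.0031, g' = -0.685 → ψ = 0.606
Converged at ψ = 0.606.
Compositions from xᵢ = zᵢ/(1+ψ(Kᵢ−1)), yᵢ = Kᵢxᵢ:
  acetone: x = 0.113, y = 0.315
  ethanol: x = 0.147, y = 0.226
  benzene: x = 0.247, y = 0.321
  o-xylene: x = 0.494, y = 0.138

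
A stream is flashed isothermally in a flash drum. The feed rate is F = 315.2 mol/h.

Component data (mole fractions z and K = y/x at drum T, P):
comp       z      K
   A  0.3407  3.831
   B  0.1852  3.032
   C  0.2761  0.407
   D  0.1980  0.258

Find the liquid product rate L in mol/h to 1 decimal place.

Iterate (Newton) starting at V/F = 0.5:
  V/F = 0.5000: g = 0.11967, g' = -1.1279 → V/F = 0.6061
  V/F = 0.6061: g = 0.00119, g' = -1.1204 → V/F = 0.6072
Converged at V/F = 0.6072.
Then V = V/F·F = 0.6072·315.2 = 191.4 mol/h and L = F − V = 123.8 mol/h.

L = 123.8 mol/h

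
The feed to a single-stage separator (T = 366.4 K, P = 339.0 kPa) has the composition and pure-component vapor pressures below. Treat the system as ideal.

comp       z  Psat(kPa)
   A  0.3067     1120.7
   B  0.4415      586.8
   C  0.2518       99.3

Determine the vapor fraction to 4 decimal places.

ψ = 0.8422

Raoult's law: Kᵢ = Pᵢˢᵃᵗ/P = Pᵢˢᵃᵗ/339.0.
  K_A = 1120.7/339.0 = 3.305900, K_B = 586.8/339.0 = 1.730973, K_C = 99.3/339.0 = 0.292920
Rachford–Rice: g(ψ) = Σ zᵢ(Kᵢ−1)/(1+ψ(Kᵢ−1)) = 0.
g(0) = ΣzᵢKᵢ − 1 = 0.8519 and g(1) = 1 − Σzᵢ/Kᵢ = -0.2075, so a root lies in (0, 1).
Newton iteration, ψ⁰ = 0.54:
  ψ = 0.5400: g = 0.25837, g' = -0.7742 → ψ = 0.8737
  ψ = 0.8737: g = -0.03429, g' = -1.1290 → ψ = 0.8433
  ψ = 0.8433: g = -0.00123, g' = -1.0509 → ψ = 0.8422
Converged at ψ = 0.8422.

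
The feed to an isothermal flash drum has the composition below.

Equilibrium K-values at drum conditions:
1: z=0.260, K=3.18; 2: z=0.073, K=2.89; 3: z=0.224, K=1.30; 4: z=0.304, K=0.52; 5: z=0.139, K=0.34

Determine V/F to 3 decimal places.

Rachford–Rice: g(V/F) = Σ zᵢ(Kᵢ−1)/(1+V/F(Kᵢ−1)) = 0.
g(0) = ΣzᵢKᵢ − 1 = 0.534 and g(1) = 1 − Σzᵢ/Kᵢ = -0.273, so a root lies in (0, 1).
Newton–Raphson from V/F = 0.5:
  V/F = 0.500: g = 0.0716, g' = -0.623 → V/F = 0.615
  V/F = 0.615: g = 0.0013, g' = -0.608 → V/F = 0.617
Converged at V/F = 0.617.

V/F = 0.617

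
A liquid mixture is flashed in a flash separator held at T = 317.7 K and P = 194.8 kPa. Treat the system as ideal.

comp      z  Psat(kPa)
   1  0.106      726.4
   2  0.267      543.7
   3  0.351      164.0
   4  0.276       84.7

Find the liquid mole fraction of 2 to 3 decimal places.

Raoult's law: Kᵢ = Pᵢˢᵃᵗ/P = Pᵢˢᵃᵗ/194.8.
  K_1 = 726.4/194.8 = 3.72895, K_2 = 543.7/194.8 = 2.79107, K_3 = 164.0/194.8 = 0.84189, K_4 = 84.7/194.8 = 0.43480
Material balance + equilibrium reduce to Σ zᵢ(Kᵢ−1)/(1+ψ(Kᵢ−1)) = 0.
Check two-phase: ΣzᵢKᵢ = 1.556 > 1 and Σzᵢ/Kᵢ = 1.176 > 1, so g(0) = 0.556 > 0 and g(1) = -0.176 < 0.
Iterate (Newton) starting at ψ = 0.5:
  ψ = 0.500: g = 0.0969, g' = -0.561 → ψ = 0.673
  ψ = 0.673: g = 0.0051, g' = -0.515 → ψ = 0.683
Converged at ψ = 0.683.
Compositions from xᵢ = zᵢ/(1+ψ(Kᵢ−1)), yᵢ = Kᵢxᵢ:
  1: x = 0.037, y = 0.138
  2: x = 0.120, y = 0.335
  3: x = 0.393, y = 0.331
  4: x = 0.449, y = 0.195

x_2 = 0.120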